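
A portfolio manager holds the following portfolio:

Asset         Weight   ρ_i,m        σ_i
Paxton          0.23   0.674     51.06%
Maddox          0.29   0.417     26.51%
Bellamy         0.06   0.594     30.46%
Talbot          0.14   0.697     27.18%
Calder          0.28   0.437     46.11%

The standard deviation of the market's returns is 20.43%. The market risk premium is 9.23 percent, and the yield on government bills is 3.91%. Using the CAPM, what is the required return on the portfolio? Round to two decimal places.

β_Paxton = 0.674 × 51.06% / 20.43% = 1.6845
β_Maddox = 0.417 × 26.51% / 20.43% = 0.5411
β_Bellamy = 0.594 × 30.46% / 20.43% = 0.8856
β_Talbot = 0.697 × 27.18% / 20.43% = 0.9273
β_Calder = 0.437 × 46.11% / 20.43% = 0.9863
β_P = Σ w_i β_i = 0.23×1.6845 + 0.29×0.5411 + 0.06×0.8856 + 0.14×0.9273 + 0.28×0.9863 = 1.0035
E(R_P) = R_f + β_P × MRP = 3.91% + 1.0035 × 9.23% = 13.17%

13.17%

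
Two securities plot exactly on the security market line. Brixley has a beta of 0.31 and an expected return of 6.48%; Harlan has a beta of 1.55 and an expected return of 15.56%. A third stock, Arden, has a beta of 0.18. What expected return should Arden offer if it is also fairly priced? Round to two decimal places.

MRP (SML slope) = (15.56% − 6.48%) / (1.55 − 0.31) = 9.08% / 1.24 = 7.3226%
R_f (intercept) = 6.48% − 0.31 × 7.3226% = 4.2100%
E(R_Arden) = R_f + β × MRP = 4.2100% + 0.18 × 7.3226% = 5.53%

5.53%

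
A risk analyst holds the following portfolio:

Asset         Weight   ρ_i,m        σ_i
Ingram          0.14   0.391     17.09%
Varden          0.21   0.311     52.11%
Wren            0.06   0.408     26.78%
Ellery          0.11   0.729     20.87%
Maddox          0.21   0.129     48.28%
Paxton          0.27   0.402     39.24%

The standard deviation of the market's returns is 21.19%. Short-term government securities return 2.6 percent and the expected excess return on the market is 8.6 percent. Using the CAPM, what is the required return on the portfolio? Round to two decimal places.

7.57%

β_Ingram = 0.391 × 17.09% / 21.19% = 0.3153
β_Varden = 0.311 × 52.11% / 21.19% = 0.7648
β_Wren = 0.408 × 26.78% / 21.19% = 0.5156
β_Ellery = 0.729 × 20.87% / 21.19% = 0.7180
β_Maddox = 0.129 × 48.28% / 21.19% = 0.2939
β_Paxton = 0.402 × 39.24% / 21.19% = 0.7444
β_P = Σ w_i β_i = 0.14×0.3153 + 0.21×0.7648 + 0.06×0.5156 + 0.11×0.7180 + 0.21×0.2939 + 0.27×0.7444 = 0.5774
E(R_P) = R_f + β_P × MRP = 2.6% + 0.5774 × 8.6% = 7.57%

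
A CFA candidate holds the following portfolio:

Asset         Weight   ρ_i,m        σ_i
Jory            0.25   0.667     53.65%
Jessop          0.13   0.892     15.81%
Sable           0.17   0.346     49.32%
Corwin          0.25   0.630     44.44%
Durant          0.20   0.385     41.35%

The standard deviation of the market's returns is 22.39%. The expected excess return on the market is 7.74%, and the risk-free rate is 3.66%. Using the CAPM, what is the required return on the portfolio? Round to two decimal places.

11.91%

β_Jory = 0.667 × 53.65% / 22.39% = 1.5982
β_Jessop = 0.892 × 15.81% / 22.39% = 0.6299
β_Sable = 0.346 × 49.32% / 22.39% = 0.7622
β_Corwin = 0.630 × 44.44% / 22.39% = 1.2504
β_Durant = 0.385 × 41.35% / 22.39% = 0.7110
β_P = Σ w_i β_i = 0.25×1.5982 + 0.13×0.6299 + 0.17×0.7622 + 0.25×1.2504 + 0.20×0.7110 = 1.0658
E(R_P) = R_f + β_P × MRP = 3.66% + 1.0658 × 7.74% = 11.91%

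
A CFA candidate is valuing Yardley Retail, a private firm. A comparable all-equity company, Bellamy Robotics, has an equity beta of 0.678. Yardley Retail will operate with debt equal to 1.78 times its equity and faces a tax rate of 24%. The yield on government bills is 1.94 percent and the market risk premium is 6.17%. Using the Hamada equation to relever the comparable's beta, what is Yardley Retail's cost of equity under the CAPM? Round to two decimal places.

11.78%

β_L = β_U × [1 + (1 − t)(D/E)] = 0.678 × [1 + (1 − 0.24) × 1.78]
    = 0.678 × [1 + 0.76 × 1.78] = 0.678 × 2.3528 = 1.5952
E(R) = R_f + β_L × MRP = 1.94% + 1.5952 × 6.17% = 11.78%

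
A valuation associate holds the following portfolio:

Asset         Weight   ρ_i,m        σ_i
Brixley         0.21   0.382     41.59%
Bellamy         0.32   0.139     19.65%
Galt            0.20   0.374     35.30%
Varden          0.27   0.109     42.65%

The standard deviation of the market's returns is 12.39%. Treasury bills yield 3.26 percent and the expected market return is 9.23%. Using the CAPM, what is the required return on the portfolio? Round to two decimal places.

β_Brixley = 0.382 × 41.59% / 12.39% = 1.2823
β_Bellamy = 0.139 × 19.65% / 12.39% = 0.2204
β_Galt = 0.374 × 35.30% / 12.39% = 1.0656
β_Varden = 0.109 × 42.65% / 12.39% = 0.3752
β_P = Σ w_i β_i = 0.21×1.2823 + 0.32×0.2204 + 0.20×1.0656 + 0.27×0.3752 = 0.6542
MRP = 9.23% − 3.26% = 5.97%
E(R_P) = R_f + β_P × MRP = 3.26% + 0.6542 × 5.97% = 7.17%

7.17%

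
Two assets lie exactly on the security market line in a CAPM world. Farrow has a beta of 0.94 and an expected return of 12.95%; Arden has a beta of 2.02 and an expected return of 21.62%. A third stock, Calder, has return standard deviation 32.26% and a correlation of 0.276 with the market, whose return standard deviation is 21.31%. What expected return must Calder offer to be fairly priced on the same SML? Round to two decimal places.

MRP = (21.62% − 12.95%) / (2.02 − 0.94) = 8.0278%
R_f = 12.95% − 0.94 × 8.0278% = 5.4039%
β_Calder = ρ·σ_i/σ_m = 0.276 × 32.26 / 21.31 = 0.4178
E(R_Calder) = R_f + β × MRP = 5.4039% + 0.4178 × 8.0278% = 8.76%

8.76%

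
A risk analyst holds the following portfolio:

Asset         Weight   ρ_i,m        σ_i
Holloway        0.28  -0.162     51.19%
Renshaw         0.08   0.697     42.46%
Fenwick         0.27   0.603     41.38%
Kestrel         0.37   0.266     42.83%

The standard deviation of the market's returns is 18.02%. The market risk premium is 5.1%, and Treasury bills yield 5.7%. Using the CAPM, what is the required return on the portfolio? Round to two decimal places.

β_Holloway = -0.162 × 51.19% / 18.02% = -0.4602
β_Renshaw = 0.697 × 42.46% / 18.02% = 1.6423
β_Fenwick = 0.603 × 41.38% / 18.02% = 1.3847
β_Kestrel = 0.266 × 42.83% / 18.02% = 0.6322
β_P = Σ w_i β_i = 0.28×-0.4602 + 0.08×1.6423 + 0.27×1.3847 + 0.37×0.6322 = 0.6103
E(R_P) = R_f + β_P × MRP = 5.7% + 0.6103 × 5.1% = 8.81%

8.81%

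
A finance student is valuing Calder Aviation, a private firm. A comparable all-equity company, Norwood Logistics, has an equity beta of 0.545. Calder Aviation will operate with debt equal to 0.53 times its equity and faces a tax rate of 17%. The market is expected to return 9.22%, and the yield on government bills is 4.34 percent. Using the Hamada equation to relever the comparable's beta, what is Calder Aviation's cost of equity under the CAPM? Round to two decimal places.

β_L = β_U × [1 + (1 − t)(D/E)] = 0.545 × [1 + (1 − 0.17) × 0.53]
    = 0.545 × [1 + 0.83 × 0.53] = 0.545 × 1.4399 = 0.7847
MRP = 9.22% − 4.34% = 4.88%
E(R) = R_f + β_L × MRP = 4.34% + 0.7847 × 4.88% = 8.17%

8.17%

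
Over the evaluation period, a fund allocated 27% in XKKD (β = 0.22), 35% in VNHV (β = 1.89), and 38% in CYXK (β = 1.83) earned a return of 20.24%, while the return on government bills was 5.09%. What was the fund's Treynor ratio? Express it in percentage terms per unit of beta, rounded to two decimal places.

10.70%

β_P = 0.27×0.22 + 0.35×1.89 + 0.38×1.83 = 1.4163
Treynor = (R_P − R_f) / β_P = (20.24% − 5.09%) / 1.4163 = 15.15% / 1.4163 = 10.70%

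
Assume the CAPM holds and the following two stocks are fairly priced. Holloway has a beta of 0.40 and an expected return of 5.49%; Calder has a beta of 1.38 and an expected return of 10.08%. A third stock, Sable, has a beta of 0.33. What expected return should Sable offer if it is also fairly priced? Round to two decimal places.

5.16%

MRP (SML slope) = (10.08% − 5.49%) / (1.38 − 0.40) = 4.59% / 0.98 = 4.6837%
R_f (intercept) = 5.49% − 0.40 × 4.6837% = 3.6165%
E(R_Sable) = R_f + β × MRP = 3.6165% + 0.33 × 4.6837% = 5.16%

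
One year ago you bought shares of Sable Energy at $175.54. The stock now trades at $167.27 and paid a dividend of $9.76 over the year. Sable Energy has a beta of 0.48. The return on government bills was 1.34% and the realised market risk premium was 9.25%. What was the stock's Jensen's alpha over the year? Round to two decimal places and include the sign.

Realised HPR = (P1 + D1 − P0) / P0 = (167.27 + 9.76 − 175.54) / 175.54 = 1.49 / 175.54 = 0.8488%
CAPM required = R_f + β·MRP = 1.34% + 0.48 × 9.25% = 5.7800%
α = realised − required = 0.8488% − 5.7800% = -4.93%

-4.93%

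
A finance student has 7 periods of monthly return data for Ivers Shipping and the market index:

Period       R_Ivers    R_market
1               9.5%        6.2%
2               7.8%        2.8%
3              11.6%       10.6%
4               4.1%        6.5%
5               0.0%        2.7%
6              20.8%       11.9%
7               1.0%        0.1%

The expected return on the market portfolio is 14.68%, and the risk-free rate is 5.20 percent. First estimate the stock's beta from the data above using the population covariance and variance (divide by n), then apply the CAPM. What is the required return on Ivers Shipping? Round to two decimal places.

Mean R_i = (9.5 + 7.8 + 11.6 + 4.1 + 0.0 + 20.8 + 1.0) / 7 = 7.8286%
Mean R_m = (6.2 + 2.8 + 10.6 + 6.5 + 2.7 + 11.9 + 0.1) / 7 = 5.8286%
Σ(R_i − R̄_i)(R_m − R̄_m) = 158.5643  ⇒  Cov = 158.5643 / 7 = 22.6520
Σ(R_m − R̄_m)² = 111.9943  ⇒  Var(R_m) = 111.9943 / 7 = 15.9992
β = Cov / Var(R_m) = 22.6520 / 15.9992 = 1.4158
MRP = 14.68% − 5.20% = 9.48%
E(R) = R_f + β × MRP = 5.20% + 1.4158 × 9.48% = 18.62%

18.62%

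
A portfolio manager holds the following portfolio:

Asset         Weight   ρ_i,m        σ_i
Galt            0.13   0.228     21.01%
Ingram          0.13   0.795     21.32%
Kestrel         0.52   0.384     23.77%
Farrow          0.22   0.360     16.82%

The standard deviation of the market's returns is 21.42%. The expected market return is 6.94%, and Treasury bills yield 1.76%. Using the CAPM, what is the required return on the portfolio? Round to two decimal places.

3.91%

β_Galt = 0.228 × 21.01% / 21.42% = 0.2236
β_Ingram = 0.795 × 21.32% / 21.42% = 0.7913
β_Kestrel = 0.384 × 23.77% / 21.42% = 0.4261
β_Farrow = 0.360 × 16.82% / 21.42% = 0.2827
β_P = Σ w_i β_i = 0.13×0.2236 + 0.13×0.7913 + 0.52×0.4261 + 0.22×0.2827 = 0.4157
MRP = 6.94% − 1.76% = 5.18%
E(R_P) = R_f + β_P × MRP = 1.76% + 0.4157 × 5.18% = 3.91%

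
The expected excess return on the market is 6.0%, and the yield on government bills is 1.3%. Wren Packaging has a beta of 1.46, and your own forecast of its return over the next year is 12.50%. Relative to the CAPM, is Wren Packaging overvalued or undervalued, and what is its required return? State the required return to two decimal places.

Required return = R_f + β·MRP = 1.3% + 1.46 × 6.0% = 10.06%
Forecast 12.50% > required 10.06% → the stock plots above the SML → undervalued.

Undervalued; required return 10.06%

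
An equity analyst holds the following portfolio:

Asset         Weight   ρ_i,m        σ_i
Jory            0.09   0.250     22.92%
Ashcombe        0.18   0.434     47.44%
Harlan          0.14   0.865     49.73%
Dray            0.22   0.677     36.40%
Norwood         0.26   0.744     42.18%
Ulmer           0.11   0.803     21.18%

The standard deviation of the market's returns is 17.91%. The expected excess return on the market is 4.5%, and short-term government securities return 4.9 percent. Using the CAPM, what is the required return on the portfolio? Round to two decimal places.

11.36%

β_Jory = 0.250 × 22.92% / 17.91% = 0.3199
β_Ashcombe = 0.434 × 47.44% / 17.91% = 1.1496
β_Harlan = 0.865 × 49.73% / 17.91% = 2.4018
β_Dray = 0.677 × 36.40% / 17.91% = 1.3759
β_Norwood = 0.744 × 42.18% / 17.91% = 1.7522
β_Ulmer = 0.803 × 21.18% / 17.91% = 0.9496
β_P = Σ w_i β_i = 0.09×0.3199 + 0.18×1.1496 + 0.14×2.4018 + 0.22×1.3759 + 0.26×1.7522 + 0.11×0.9496 = 1.4347
E(R_P) = R_f + β_P × MRP = 4.9% + 1.4347 × 4.5% = 11.36%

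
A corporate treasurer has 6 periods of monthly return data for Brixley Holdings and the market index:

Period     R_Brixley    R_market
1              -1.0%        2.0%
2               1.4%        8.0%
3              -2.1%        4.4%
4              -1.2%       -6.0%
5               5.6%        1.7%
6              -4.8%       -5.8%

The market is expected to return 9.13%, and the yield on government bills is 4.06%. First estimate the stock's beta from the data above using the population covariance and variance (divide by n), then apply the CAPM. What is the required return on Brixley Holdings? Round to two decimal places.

5.55%

Mean R_i = (-1.0 + 1.4 − 2.1 − 1.2 + 5.6 − 4.8) / 6 = -0.3500%
Mean R_m = (2.0 + 8.0 + 4.4 − 6.0 + 1.7 − 5.8) / 6 = 0.7167%
Σ(R_i − R̄_i)(R_m − R̄_m) = 46.0250  ⇒  Cov = 46.0250 / 6 = 7.6708
Σ(R_m − R̄_m)² = 156.8083  ⇒  Var(R_m) = 156.8083 / 6 = 26.1347
β = Cov / Var(R_m) = 7.6708 / 26.1347 = 0.2935
MRP = 9.13% − 4.06% = 5.07%
E(R) = R_f + β × MRP = 4.06% + 0.2935 × 5.07% = 5.55%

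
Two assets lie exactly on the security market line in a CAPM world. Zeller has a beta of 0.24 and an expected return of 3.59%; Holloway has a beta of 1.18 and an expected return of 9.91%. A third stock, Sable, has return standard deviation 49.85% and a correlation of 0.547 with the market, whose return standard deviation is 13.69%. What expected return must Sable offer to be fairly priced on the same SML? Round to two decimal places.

MRP = (9.91% − 3.59%) / (1.18 − 0.24) = 6.7234%
R_f = 3.59% − 0.24 × 6.7234% = 1.9764%
β_Sable = ρ·σ_i/σ_m = 0.547 × 49.85 / 13.69 = 1.9918
E(R_Sable) = R_f + β × MRP = 1.9764% + 1.9918 × 6.7234% = 15.37%

15.37%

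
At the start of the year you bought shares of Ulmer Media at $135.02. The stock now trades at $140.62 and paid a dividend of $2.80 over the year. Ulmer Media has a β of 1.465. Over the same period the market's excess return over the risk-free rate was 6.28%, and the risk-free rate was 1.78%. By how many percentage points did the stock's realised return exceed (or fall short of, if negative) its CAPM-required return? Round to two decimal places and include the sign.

-4.76%

Realised HPR = (P1 + D1 − P0) / P0 = (140.62 + 2.80 − 135.02) / 135.02 = 8.40 / 135.02 = 6.2213%
CAPM required = R_f + β·MRP = 1.78% + 1.465 × 6.28% = 10.98020%
α = realised − required = 6.2213% − 10.98020% = -4.76%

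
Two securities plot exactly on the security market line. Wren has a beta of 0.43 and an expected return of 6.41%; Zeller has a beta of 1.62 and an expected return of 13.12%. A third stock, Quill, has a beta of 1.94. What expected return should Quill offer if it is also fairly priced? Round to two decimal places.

14.92%

MRP (SML slope) = (13.12% − 6.41%) / (1.62 − 0.43) = 6.71% / 1.19 = 5.6387%
R_f (intercept) = 6.41% − 0.43 × 5.6387% = 3.9854%
E(R_Quill) = R_f + β × MRP = 3.9854% + 1.94 × 5.6387% = 14.92%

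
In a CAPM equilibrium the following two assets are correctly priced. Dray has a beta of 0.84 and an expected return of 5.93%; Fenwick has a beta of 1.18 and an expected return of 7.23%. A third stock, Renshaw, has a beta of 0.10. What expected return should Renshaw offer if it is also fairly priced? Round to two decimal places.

3.10%

MRP (SML slope) = (7.23% − 5.93%) / (1.18 − 0.84) = 1.30% / 0.34 = 3.8235%
R_f (intercept) = 5.93% − 0.84 × 3.8235% = 2.7183%
E(R_Renshaw) = R_f + β × MRP = 2.7183% + 0.10 × 3.8235% = 3.10%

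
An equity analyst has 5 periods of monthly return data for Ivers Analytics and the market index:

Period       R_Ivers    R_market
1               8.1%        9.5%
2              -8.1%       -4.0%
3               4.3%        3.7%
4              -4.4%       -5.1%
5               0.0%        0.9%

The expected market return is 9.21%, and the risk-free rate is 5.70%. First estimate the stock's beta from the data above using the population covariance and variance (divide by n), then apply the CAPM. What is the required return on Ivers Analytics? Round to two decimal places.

9.36%

Mean R_i = (8.1 − 8.1 + 4.3 − 4.4 + 0.0) / 5 = -0.0200%
Mean R_m = (9.5 − 4.0 + 3.7 − 5.1 + 0.9) / 5 = 1.0000%
Σ(R_i − R̄_i)(R_m − R̄_m) = 147.8000  ⇒  Cov = 147.8000 / 5 = 29.5600
Σ(R_m − R̄_m)² = 141.7600  ⇒  Var(R_m) = 141.7600 / 5 = 28.3520
β = Cov / Var(R_m) = 29.5600 / 28.3520 = 1.0426
MRP = 9.21% − 5.70% = 3.51%
E(R) = R_f + β × MRP = 5.70% + 1.0426 × 3.51% = 9.36%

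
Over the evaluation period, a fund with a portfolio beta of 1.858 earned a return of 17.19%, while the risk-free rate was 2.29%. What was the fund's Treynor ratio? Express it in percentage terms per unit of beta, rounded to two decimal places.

8.02%

Treynor = (R_P − R_f) / β_P = (17.19% − 2.29%) / 1.8580 = 14.90% / 1.8580 = 8.02%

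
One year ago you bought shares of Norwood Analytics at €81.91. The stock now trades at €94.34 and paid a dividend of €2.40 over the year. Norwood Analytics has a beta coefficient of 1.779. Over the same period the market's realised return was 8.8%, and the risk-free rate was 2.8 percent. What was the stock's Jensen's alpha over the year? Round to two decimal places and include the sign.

Realised HPR = (P1 + D1 − P0) / P0 = (94.34 + 2.40 − 81.91) / 81.91 = 14.83 / 81.91 = 18.1052%
MRP = 8.8% − 2.8% = 6.00%
CAPM required = R_f + β·MRP = 2.8% + 1.779 × 6.0% = 13.4740%
α = realised − required = 18.1052% − 13.4740% = +4.63%

+4.63%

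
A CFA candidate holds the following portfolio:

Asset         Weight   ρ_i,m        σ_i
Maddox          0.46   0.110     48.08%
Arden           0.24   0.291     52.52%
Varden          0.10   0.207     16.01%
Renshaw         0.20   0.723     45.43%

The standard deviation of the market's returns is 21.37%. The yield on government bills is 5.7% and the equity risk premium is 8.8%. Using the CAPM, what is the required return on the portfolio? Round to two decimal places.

β_Maddox = 0.110 × 48.08% / 21.37% = 0.2475
β_Arden = 0.291 × 52.52% / 21.37% = 0.7152
β_Varden = 0.207 × 16.01% / 21.37% = 0.1551
β_Renshaw = 0.723 × 45.43% / 21.37% = 1.5370
β_P = Σ w_i β_i = 0.46×0.2475 + 0.24×0.7152 + 0.10×0.1551 + 0.20×1.5370 = 0.6084
E(R_P) = R_f + β_P × MRP = 5.7% + 0.6084 × 8.8% = 11.05%

11.05%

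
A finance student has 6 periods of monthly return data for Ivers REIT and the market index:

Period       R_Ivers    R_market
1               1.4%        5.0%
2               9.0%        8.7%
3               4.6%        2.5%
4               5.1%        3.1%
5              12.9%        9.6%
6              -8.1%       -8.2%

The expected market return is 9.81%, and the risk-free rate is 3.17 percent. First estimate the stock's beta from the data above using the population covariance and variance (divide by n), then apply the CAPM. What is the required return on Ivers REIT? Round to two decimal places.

10.21%

Mean R_i = (1.4 + 9.0 + 4.6 + 5.1 + 12.9 − 8.1) / 6 = 4.1500%
Mean R_m = (5.0 + 8.7 + 2.5 + 3.1 + 9.6 − 8.2) / 6 = 3.4500%
Σ(R_i − R̄_i)(R_m − R̄_m) = 216.9650  ⇒  Cov = 216.9650 / 6 = 36.1608
Σ(R_m − R̄_m)² = 204.5350  ⇒  Var(R_m) = 204.5350 / 6 = 34.0892
β = Cov / Var(R_m) = 36.1608 / 34.0892 = 1.0608
MRP = 9.81% − 3.17% = 6.64%
E(R) = R_f + β × MRP = 3.17% + 1.0608 × 6.64% = 10.21%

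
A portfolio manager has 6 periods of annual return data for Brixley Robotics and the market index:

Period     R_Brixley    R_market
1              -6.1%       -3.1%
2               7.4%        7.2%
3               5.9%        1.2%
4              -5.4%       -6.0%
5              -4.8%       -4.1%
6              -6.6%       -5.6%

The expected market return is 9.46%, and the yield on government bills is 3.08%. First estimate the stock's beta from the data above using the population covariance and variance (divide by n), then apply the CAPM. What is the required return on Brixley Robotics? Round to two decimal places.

Mean R_i = (-6.1 + 7.4 + 5.9 − 5.4 − 4.8 − 6.6) / 6 = -1.6000%
Mean R_m = (-3.1 + 7.2 + 1.2 − 6.0 − 4.1 − 5.6) / 6 = -1.7333%
Σ(R_i − R̄_i)(R_m − R̄_m) = 151.6700  ⇒  Cov = 151.6700 / 6 = 25.2783
Σ(R_m − R̄_m)² = 129.0333  ⇒  Var(R_m) = 129.0333 / 6 = 21.5056
β = Cov / Var(R_m) = 25.2783 / 21.5056 = 1.1754
MRP = 9.46% − 3.08% = 6.38%
E(R) = R_f + β × MRP = 3.08% + 1.1754 × 6.38% = 10.58%

10.58%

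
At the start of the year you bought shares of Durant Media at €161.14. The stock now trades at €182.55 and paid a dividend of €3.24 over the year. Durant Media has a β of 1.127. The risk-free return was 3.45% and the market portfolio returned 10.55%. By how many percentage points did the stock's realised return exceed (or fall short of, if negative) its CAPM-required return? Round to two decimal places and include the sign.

Realised HPR = (P1 + D1 − P0) / P0 = (182.55 + 3.24 − 161.14) / 161.14 = 24.65 / 161.14 = 15.2973%
MRP = 10.55% − 3.45% = 7.10%
CAPM required = R_f + β·MRP = 3.45% + 1.127 × 7.10% = 11.45170%
α = realised − required = 15.2973% − 11.45170% = +3.85%

+3.85%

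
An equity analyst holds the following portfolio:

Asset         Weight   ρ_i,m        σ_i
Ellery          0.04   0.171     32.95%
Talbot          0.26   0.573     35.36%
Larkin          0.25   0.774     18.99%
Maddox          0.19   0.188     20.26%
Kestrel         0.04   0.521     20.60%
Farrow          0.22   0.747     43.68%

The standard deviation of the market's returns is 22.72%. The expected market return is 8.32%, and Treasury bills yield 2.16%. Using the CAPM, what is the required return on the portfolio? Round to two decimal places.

β_Ellery = 0.171 × 32.95% / 22.72% = 0.2480
β_Talbot = 0.573 × 35.36% / 22.72% = 0.8918
β_Larkin = 0.774 × 18.99% / 22.72% = 0.6469
β_Maddox = 0.188 × 20.26% / 22.72% = 0.1676
β_Kestrel = 0.521 × 20.60% / 22.72% = 0.4724
β_Farrow = 0.747 × 43.68% / 22.72% = 1.4361
β_P = Σ w_i β_i = 0.04×0.2480 + 0.26×0.8918 + 0.25×0.6469 + 0.19×0.1676 + 0.04×0.4724 + 0.22×1.4361 = 0.7702
MRP = 8.32% − 2.16% = 6.16%
E(R_P) = R_f + β_P × MRP = 2.16% + 0.7702 × 6.16% = 6.90%

6.90%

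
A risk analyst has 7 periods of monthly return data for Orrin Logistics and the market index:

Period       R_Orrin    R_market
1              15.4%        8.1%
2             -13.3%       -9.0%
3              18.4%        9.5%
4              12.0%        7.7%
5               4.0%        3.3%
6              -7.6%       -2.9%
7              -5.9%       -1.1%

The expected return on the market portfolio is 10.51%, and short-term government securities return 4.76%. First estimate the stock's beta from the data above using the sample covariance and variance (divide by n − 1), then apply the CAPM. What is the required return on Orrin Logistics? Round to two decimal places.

Mean R_i = (15.4 − 13.3 + 18.4 + 12.0 + 4.0 − 7.6 − 5.9) / 7 = 3.2857%
Mean R_m = (8.1 − 9.0 + 9.5 + 7.7 + 3.3 − 2.9 − 1.1) / 7 = 2.2286%
Σ(R_i − R̄_i)(R_m − R̄_m) = 502.1129  ⇒  Cov = 502.1129 / 6 = 83.6855
Σ(R_m − R̄_m)² = 281.8943  ⇒  Var(R_m) = 281.8943 / 6 = 46.9824
β = Cov / Var(R_m) = 83.6855 / 46.9824 = 1.7812
MRP = 10.51% − 4.76% = 5.75%
E(R) = R_f + β × MRP = 4.76% + 1.7812 × 5.75% = 15.00%

15.00%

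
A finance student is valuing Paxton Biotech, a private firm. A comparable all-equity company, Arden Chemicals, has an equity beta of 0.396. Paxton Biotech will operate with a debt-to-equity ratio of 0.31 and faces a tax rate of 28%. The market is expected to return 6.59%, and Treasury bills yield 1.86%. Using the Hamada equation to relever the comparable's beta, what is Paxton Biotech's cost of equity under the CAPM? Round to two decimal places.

4.15%

β_L = β_U × [1 + (1 − t)(D/E)] = 0.396 × [1 + (1 − 0.28) × 0.31]
    = 0.396 × [1 + 0.72 × 0.31] = 0.396 × 1.2232 = 0.4844
MRP = 6.59% − 1.86% = 4.73%
E(R) = R_f + β_L × MRP = 1.86% + 0.4844 × 4.73% = 4.15%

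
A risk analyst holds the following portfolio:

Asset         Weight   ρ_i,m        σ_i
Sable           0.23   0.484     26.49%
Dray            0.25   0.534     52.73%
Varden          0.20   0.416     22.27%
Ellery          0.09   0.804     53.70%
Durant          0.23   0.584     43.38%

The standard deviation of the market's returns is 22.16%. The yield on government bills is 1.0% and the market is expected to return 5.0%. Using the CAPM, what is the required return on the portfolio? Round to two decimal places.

β_Sable = 0.484 × 26.49% / 22.16% = 0.5786
β_Dray = 0.534 × 52.73% / 22.16% = 1.2707
β_Varden = 0.416 × 22.27% / 22.16% = 0.4181
β_Ellery = 0.804 × 53.70% / 22.16% = 1.9483
β_Durant = 0.584 × 43.38% / 22.16% = 1.1432
β_P = Σ w_i β_i = 0.23×0.5786 + 0.25×1.2707 + 0.20×0.4181 + 0.09×1.9483 + 0.23×1.1432 = 0.9727
MRP = 5.0% − 1.0% = 4.00%
E(R_P) = R_f + β_P × MRP = 1.0% + 0.9727 × 4.0% = 4.89%

4.89%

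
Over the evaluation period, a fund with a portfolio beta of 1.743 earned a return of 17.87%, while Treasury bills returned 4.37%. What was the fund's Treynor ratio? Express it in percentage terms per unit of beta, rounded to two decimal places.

Treynor = (R_P − R_f) / β_P = (17.87% − 4.37%) / 1.7430 = 13.50% / 1.7430 = 7.75%

7.75%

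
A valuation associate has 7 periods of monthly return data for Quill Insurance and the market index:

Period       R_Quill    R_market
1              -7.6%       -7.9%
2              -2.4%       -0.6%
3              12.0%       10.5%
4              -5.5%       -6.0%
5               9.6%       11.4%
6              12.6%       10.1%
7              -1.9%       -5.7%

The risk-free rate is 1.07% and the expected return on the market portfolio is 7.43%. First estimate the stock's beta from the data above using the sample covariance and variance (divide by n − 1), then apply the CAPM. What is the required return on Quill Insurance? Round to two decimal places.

7.24%

Mean R_i = (-7.6 − 2.4 + 12.0 − 5.5 + 9.6 + 12.6 − 1.9) / 7 = 2.4000%
Mean R_m = (-7.9 − 0.6 + 10.5 − 6.0 + 11.4 + 10.1 − 5.7) / 7 = 1.6857%
Σ(R_i − R̄_i)(R_m − R̄_m) = 439.6900  ⇒  Cov = 439.6900 / 6 = 73.2817
Σ(R_m − R̄_m)² = 453.5886  ⇒  Var(R_m) = 453.5886 / 6 = 75.5981
β = Cov / Var(R_m) = 73.2817 / 75.5981 = 0.9694
MRP = 7.43% − 1.07% = 6.36%
E(R) = R_f + β × MRP = 1.07% + 0.9694 × 6.36% = 7.24%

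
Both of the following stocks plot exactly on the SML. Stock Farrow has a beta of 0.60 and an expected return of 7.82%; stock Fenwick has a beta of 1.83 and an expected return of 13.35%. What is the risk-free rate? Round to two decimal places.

5.12%

Both satisfy E(R) = R_f + β·MRP, so the slope of the SML is
MRP = (13.35% − 7.82%) / (1.83 − 0.60) = 5.53% / 1.23 = 4.4959%
R_f = E(R_Farrow) − β_Farrow·MRP = 7.82% − 0.60 × 4.4959% = 5.1225%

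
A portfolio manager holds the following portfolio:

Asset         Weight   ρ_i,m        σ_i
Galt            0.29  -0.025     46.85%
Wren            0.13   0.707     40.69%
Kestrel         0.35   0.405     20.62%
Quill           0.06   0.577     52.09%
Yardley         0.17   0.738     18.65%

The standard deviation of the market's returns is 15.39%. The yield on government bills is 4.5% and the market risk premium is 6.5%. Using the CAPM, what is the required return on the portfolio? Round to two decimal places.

β_Galt = -0.025 × 46.85% / 15.39% = -0.0761
β_Wren = 0.707 × 40.69% / 15.39% = 1.8693
β_Kestrel = 0.405 × 20.62% / 15.39% = 0.5426
β_Quill = 0.577 × 52.09% / 15.39% = 1.9530
β_Yardley = 0.738 × 18.65% / 15.39% = 0.8943
β_P = Σ w_i β_i = 0.29×-0.0761 + 0.13×1.8693 + 0.35×0.5426 + 0.06×1.9530 + 0.17×0.8943 = 0.6801
E(R_P) = R_f + β_P × MRP = 4.5% + 0.6801 × 6.5% = 8.92%

8.92%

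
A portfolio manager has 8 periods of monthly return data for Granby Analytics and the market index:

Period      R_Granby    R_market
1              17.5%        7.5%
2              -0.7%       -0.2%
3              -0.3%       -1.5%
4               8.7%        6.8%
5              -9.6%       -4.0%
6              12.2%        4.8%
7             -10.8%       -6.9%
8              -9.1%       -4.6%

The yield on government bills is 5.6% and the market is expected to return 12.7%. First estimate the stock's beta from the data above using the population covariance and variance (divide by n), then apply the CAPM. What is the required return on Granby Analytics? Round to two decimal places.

Mean R_i = (17.5 − 0.7 − 0.3 + 8.7 − 9.6 + 12.2 − 10.8 − 9.1) / 8 = 0.9875%
Mean R_m = (7.5 − 0.2 − 1.5 + 6.8 − 4.0 + 4.8 − 6.9 − 4.6) / 8 = 0.2375%
Σ(R_i − R̄_i)(R_m − R̄_m) = 402.4638  ⇒  Cov = 402.4638 / 8 = 50.3080
Σ(R_m − R̄_m)² = 212.1388  ⇒  Var(R_m) = 212.1388 / 8 = 26.5174
β = Cov / Var(R_m) = 50.3080 / 26.5174 = 1.8972
MRP = 12.7% − 5.6% = 7.10%
E(R) = R_f + β × MRP = 5.6% + 1.8972 × 7.1% = 19.07%

19.07%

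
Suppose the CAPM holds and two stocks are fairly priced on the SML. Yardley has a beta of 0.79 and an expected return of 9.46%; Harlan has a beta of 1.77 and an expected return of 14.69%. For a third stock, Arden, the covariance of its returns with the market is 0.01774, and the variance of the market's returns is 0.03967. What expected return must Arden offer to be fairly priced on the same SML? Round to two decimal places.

7.63%

MRP = (14.69% − 9.46%) / (1.77 − 0.79) = 5.3367%
R_f = 9.46% − 0.79 × 5.3367% = 5.2440%
β_Arden = Cov / Var(R_m) = 0.01774 / 0.03967 = 0.4472
E(R_Arden) = R_f + β × MRP = 5.2440% + 0.4472 × 5.3367% = 7.63%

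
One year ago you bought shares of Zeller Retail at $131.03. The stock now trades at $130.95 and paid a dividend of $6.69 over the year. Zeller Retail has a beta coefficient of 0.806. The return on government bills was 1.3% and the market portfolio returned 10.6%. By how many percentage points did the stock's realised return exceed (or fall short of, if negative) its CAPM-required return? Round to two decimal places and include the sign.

Realised HPR = (P1 + D1 − P0) / P0 = (130.95 + 6.69 − 131.03) / 131.03 = 6.61 / 131.03 = 5.0446%
MRP = 10.6% − 1.3% = 9.30%
CAPM required = R_f + β·MRP = 1.3% + 0.806 × 9.3% = 8.7958%
α = realised − required = 5.0446% − 8.7958% = -3.75%

-3.75%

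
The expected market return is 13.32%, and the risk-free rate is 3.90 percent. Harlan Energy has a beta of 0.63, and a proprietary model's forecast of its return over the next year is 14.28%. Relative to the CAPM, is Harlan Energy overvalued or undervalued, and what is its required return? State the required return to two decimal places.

Undervalued; required return 9.83%

MRP = 13.32% − 3.90% = 9.42%
Required return = R_f + β·MRP = 3.90% + 0.63 × 9.42% = 9.83%
Forecast 14.28% > required 9.83% → the stock plots above the SML → undervalued.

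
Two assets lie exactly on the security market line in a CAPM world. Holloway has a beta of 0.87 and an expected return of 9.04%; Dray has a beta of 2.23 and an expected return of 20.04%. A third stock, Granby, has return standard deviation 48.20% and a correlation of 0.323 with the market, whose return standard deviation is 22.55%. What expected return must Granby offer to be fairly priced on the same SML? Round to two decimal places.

MRP = (20.04% − 9.04%) / (2.23 − 0.87) = 8.0882%
R_f = 9.04% − 0.87 × 8.0882% = 2.0033%
β_Granby = ρ·σ_i/σ_m = 0.323 × 48.20 / 22.55 = 0.6904
E(R_Granby) = R_f + β × MRP = 2.0033% + 0.6904 × 8.0882% = 7.59%

7.59%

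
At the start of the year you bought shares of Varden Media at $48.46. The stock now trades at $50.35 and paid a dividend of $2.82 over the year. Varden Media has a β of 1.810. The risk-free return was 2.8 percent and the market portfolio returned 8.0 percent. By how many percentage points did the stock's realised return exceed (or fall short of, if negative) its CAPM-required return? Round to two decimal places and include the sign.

-2.49%

Realised HPR = (P1 + D1 − P0) / P0 = (50.35 + 2.82 − 48.46) / 48.46 = 4.71 / 48.46 = 9.7194%
MRP = 8.0% − 2.8% = 5.20%
CAPM required = R_f + β·MRP = 2.8% + 1.810 × 5.2% = 12.2120%
α = realised − required = 9.7194% − 12.2120% = -2.49%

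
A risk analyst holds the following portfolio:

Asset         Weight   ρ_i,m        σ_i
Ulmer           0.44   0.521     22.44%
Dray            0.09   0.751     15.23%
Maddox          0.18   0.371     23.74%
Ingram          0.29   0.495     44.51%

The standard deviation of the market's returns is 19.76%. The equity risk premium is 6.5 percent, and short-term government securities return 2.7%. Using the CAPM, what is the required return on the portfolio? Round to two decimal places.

7.35%

β_Ulmer = 0.521 × 22.44% / 19.76% = 0.5917
β_Dray = 0.751 × 15.23% / 19.76% = 0.5788
β_Maddox = 0.371 × 23.74% / 19.76% = 0.4457
β_Ingram = 0.495 × 44.51% / 19.76% = 1.1150
β_P = Σ w_i β_i = 0.44×0.5917 + 0.09×0.5788 + 0.18×0.4457 + 0.29×1.1150 = 0.7160
E(R_P) = R_f + β_P × MRP = 2.7% + 0.7160 × 6.5% = 7.35%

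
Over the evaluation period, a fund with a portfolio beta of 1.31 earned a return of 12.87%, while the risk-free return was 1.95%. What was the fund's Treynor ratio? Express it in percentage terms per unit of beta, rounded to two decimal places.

Treynor = (R_P − R_f) / β_P = (12.87% − 1.95%) / 1.3100 = 10.92% / 1.3100 = 8.34%

8.34%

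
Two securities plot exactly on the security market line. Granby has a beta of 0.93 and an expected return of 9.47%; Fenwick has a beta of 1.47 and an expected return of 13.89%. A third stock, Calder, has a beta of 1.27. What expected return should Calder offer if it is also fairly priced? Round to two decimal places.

MRP (SML slope) = (13.89% − 9.47%) / (1.47 − 0.93) = 4.42% / 0.54 = 8.1852%
R_f (intercept) = 9.47% − 0.93 × 8.1852% = 1.8578%
E(R_Calder) = R_f + β × MRP = 1.8578% + 1.27 × 8.1852% = 12.25%

12.25%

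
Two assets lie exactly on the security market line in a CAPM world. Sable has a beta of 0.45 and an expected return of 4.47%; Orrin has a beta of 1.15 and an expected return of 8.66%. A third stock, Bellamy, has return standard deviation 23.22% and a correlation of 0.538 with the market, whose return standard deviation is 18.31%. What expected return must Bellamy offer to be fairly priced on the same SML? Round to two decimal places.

5.86%

MRP = (8.66% − 4.47%) / (1.15 − 0.45) = 5.9857%
R_f = 4.47% − 0.45 × 5.9857% = 1.7764%
β_Bellamy = ρ·σ_i/σ_m = 0.538 × 23.22 / 18.31 = 0.6823
E(R_Bellamy) = R_f + β × MRP = 1.7764% + 0.6823 × 5.9857% = 5.86%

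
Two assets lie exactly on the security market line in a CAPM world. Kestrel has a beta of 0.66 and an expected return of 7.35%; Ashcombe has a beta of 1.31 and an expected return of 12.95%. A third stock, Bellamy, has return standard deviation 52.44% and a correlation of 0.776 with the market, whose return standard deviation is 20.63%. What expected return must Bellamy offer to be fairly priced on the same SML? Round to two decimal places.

18.66%

MRP = (12.95% − 7.35%) / (1.31 − 0.66) = 8.6154%
R_f = 7.35% − 0.66 × 8.6154% = 1.6638%
β_Bellamy = ρ·σ_i/σ_m = 0.776 × 52.44 / 20.63 = 1.9725
E(R_Bellamy) = R_f + β × MRP = 1.6638% + 1.9725 × 8.6154% = 18.66%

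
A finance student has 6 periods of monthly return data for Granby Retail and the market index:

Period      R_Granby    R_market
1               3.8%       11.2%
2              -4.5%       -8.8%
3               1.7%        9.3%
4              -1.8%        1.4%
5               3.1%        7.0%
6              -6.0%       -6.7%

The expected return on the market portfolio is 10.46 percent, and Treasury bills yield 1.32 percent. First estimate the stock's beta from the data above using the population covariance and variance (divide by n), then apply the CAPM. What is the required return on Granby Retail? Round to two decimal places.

5.58%

Mean R_i = (3.8 − 4.5 + 1.7 − 1.8 + 3.1 − 6.0) / 6 = -0.6167%
Mean R_m = (11.2 − 8.8 + 9.3 + 1.4 + 7.0 − 6.7) / 6 = 2.2333%
Σ(R_i − R̄_i)(R_m − R̄_m) = 165.6133  ⇒  Cov = 165.6133 / 6 = 27.6022
Σ(R_m − R̄_m)² = 355.2933  ⇒  Var(R_m) = 355.2933 / 6 = 59.2156
β = Cov / Var(R_m) = 27.6022 / 59.2156 = 0.4661
MRP = 10.46% − 1.32% = 9.14%
E(R) = R_f + β × MRP = 1.32% + 0.4661 × 9.14% = 5.58%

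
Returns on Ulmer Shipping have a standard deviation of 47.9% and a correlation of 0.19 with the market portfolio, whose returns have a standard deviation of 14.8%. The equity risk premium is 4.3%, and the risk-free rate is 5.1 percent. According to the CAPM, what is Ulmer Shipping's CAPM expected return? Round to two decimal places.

7.74%

β = ρ × σ_i / σ_m = 0.19 × 47.9% / 14.8% = 0.6149
E(R) = 5.1% + 0.6149 × 4.3% = 7.74%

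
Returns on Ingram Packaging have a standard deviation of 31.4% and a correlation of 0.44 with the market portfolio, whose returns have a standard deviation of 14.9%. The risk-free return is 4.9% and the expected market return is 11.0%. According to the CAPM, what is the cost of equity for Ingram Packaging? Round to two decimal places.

β = ρ × σ_i / σ_m = 0.44 × 31.4% / 14.9% = 0.9272
MRP = 11.0% − 4.9% = 6.10%
E(R) = 4.9% + 0.9272 × 6.1% = 10.56%

10.56%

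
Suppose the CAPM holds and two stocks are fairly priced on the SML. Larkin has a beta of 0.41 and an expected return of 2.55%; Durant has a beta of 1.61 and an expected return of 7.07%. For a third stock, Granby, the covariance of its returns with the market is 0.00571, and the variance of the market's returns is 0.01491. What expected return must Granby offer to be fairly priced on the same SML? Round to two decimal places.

MRP = (7.07% − 2.55%) / (1.61 − 0.41) = 3.7667%
R_f = 2.55% − 0.41 × 3.7667% = 1.0057%
β_Granby = Cov / Var(R_m) = 0.00571 / 0.01491 = 0.3830
E(R_Granby) = R_f + β × MRP = 1.0057% + 0.3830 × 3.7667% = 2.45%

2.45%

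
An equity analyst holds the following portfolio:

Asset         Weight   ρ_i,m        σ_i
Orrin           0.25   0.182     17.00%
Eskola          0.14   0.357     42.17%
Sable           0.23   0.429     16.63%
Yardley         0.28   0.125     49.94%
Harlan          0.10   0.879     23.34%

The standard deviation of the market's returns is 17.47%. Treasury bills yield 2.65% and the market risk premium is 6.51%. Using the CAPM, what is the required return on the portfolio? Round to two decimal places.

5.75%

β_Orrin = 0.182 × 17.00% / 17.47% = 0.1771
β_Eskola = 0.357 × 42.17% / 17.47% = 0.8617
β_Sable = 0.429 × 16.63% / 17.47% = 0.4084
β_Yardley = 0.125 × 49.94% / 17.47% = 0.3573
β_Harlan = 0.879 × 23.34% / 17.47% = 1.1743
β_P = Σ w_i β_i = 0.25×0.1771 + 0.14×0.8617 + 0.23×0.4084 + 0.28×0.3573 + 0.10×1.1743 = 0.4763
E(R_P) = R_f + β_P × MRP = 2.65% + 0.4763 × 6.51% = 5.75%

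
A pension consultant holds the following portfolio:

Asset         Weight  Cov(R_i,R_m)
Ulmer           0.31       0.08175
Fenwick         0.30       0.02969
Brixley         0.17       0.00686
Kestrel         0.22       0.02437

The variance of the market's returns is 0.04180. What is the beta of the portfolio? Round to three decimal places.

β_Ulmer = 0.08175 / 0.04180 = 1.9557
β_Fenwick = 0.02969 / 0.04180 = 0.7103
β_Brixley = 0.00686 / 0.04180 = 0.1641
β_Kestrel = 0.02437 / 0.04180 = 0.5830
β_P = Σ w_i β_i = 0.31×1.9557 + 0.30×0.7103 + 0.17×0.1641 + 0.22×0.5830 = 0.9755

0.976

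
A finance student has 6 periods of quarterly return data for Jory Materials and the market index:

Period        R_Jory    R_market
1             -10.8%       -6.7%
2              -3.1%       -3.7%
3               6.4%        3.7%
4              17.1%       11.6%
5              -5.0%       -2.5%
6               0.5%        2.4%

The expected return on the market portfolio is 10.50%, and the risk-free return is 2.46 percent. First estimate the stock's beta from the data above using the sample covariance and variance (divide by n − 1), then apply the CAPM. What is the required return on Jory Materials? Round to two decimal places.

14.26%

Mean R_i = (-10.8 − 3.1 + 6.4 + 17.1 − 5.0 + 0.5) / 6 = 0.8500%
Mean R_m = (-6.7 − 3.7 + 3.7 + 11.6 − 2.5 + 2.4) / 6 = 0.8000%
Σ(R_i − R̄_i)(R_m − R̄_m) = 315.4900  ⇒  Cov = 315.4900 / 5 = 63.0980
Σ(R_m − R̄_m)² = 215.0000  ⇒  Var(R_m) = 215.0000 / 5 = 43.0000
β = Cov / Var(R_m) = 63.0980 / 43.0000 = 1.4674
MRP = 10.50% − 2.46% = 8.04%
E(R) = R_f + β × MRP = 2.46% + 1.4674 × 8.04% = 14.26%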